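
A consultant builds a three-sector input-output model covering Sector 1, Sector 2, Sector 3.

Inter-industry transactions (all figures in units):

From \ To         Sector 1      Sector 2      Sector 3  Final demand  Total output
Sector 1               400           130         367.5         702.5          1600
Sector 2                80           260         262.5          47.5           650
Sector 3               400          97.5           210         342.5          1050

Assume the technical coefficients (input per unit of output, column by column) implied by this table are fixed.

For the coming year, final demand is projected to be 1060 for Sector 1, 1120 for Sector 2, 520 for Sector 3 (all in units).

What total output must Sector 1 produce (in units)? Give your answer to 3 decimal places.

x_1 = 3286.829

Technical coefficients a_ij = z_ij / X_j:
  a_11 = 400/1600 = 0.25, a_21 = 80/1600 = 0.05, a_31 = 400/1600 = 0.25
  a_12 = 130/650 = 0.20, a_22 = 260/650 = 0.40, a_32 = 97.5/650 = 0.15
  a_13 = 367.5/1050 = 0.35, a_23 = 262.5/1050 = 0.25, a_33 = 210/1050 = 0.20
I − A =
  [   0.75    -0.20    -0.35]
  [  -0.05     0.60    -0.25]
  [  -0.25    -0.15     0.80]
Cofactors of I−A, C_ij = (−1)^(i+j)·(minor ij) (rows/columns in the sector order above):
  C_11 = (0.60)(0.80) − (-0.25)(-0.15) = 0.4425
  C_12 = −[(-0.05)(0.80) − (-0.25)(-0.25)] = 0.1025
  C_13 = (-0.05)(-0.15) − (0.60)(-0.25) = 0.1575
  C_21 = −[(-0.20)(0.80) − (-0.35)(-0.15)] = 0.2125
  C_22 = (0.75)(0.80) − (-0.35)(-0.25) = 0.5125
  C_23 = −[(0.75)(-0.15) − (-0.20)(-0.25)] = 0.1625
  C_31 = (-0.20)(-0.25) − (-0.35)(0.60) = 0.2600
  C_32 = −[(0.75)(-0.25) − (-0.35)(-0.05)] = 0.2050
  C_33 = (0.75)(0.60) − (-0.20)(-0.05) = 0.4400
det(I−A) = Σ_j (I−A)_1j·C_1j = (0.75)(0.4425) + (-0.20)(0.1025) + (-0.35)(0.1575) = 0.25625
adj(I−A) = Cᵀ =
  [ 0.4425   0.2125   0.2600]
  [ 0.1025   0.5125   0.2050]
  [ 0.1575   0.1625   0.4400]
(I − A)⁻¹ = adj(I−A) / det(I−A) ≈
  [   1.7268     0.8293     1.0146]
  [   0.4000     2.0000     0.8000]
  [   0.6146     0.6341     1.7171]
x = (I − A)⁻¹ d = adj(I−A)·d / det(I−A), with det(I−A) = 0.25625:
  x_1 = (0.4425·1060 + 0.2125·1120 + 0.2600·520) / 0.25625 = 842.25 / 0.25625 ≈ 3286.829
  x_2 = (0.1025·1060 + 0.5125·1120 + 0.2050·520) / 0.25625 = 789.25 / 0.25625 = 3080.000
  x_3 = (0.1575·1060 + 0.1625·1120 + 0.4400·520) / 0.25625 = 577.75 / 0.25625 ≈ 2254.634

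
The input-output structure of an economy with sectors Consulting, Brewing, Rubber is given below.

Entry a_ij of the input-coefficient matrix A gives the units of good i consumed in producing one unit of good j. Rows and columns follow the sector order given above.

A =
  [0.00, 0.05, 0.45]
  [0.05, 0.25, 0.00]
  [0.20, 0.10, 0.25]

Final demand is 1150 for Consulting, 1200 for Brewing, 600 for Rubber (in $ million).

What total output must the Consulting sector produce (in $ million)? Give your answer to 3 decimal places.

x_1 = 1932.009

I − A =
  [   1.00    -0.05    -0.45]
  [  -0.05     0.75     0.00]
  [  -0.20    -0.10     0.75]
Cofactors of I−A, C_ij = (−1)^(i+j)·(minor ij) (rows/columns in the sector order above):
  C_11 = (0.75)(0.75) − (0.00)(-0.10) = 0.5625
  C_12 = −[(-0.05)(0.75) − (0.00)(-0.20)] = 0.0375
  C_13 = (-0.05)(-0.10) − (0.75)(-0.20) = 0.1550
  C_21 = −[(-0.05)(0.75) − (-0.45)(-0.10)] = 0.0825
  C_22 = (1.00)(0.75) − (-0.45)(-0.20) = 0.6600
  C_23 = −[(1.00)(-0.10) − (-0.05)(-0.20)] = 0.1100
  C_31 = (-0.05)(0.00) − (-0.45)(0.75) = 0.3375
  C_32 = −[(1.00)(0.00) − (-0.45)(-0.05)] = 0.0225
  C_33 = (1.00)(0.75) − (-0.05)(-0.05) = 0.7475
det(I−A) = Σ_j (I−A)_1j·C_1j = (1.00)(0.5625) + (-0.05)(0.0375) + (-0.45)(0.1550) = 0.490875
adj(I−A) = Cᵀ =
  [ 0.5625   0.0825   0.3375]
  [ 0.0375   0.6600   0.0225]
  [ 0.1550   0.1100   0.7475]
(I − A)⁻¹ = adj(I−A) / det(I−A) ≈
  [   1.1459     0.1681     0.6875]
  [   0.0764     1.3445     0.0458]
  [   0.3158     0.2241     1.5228]
x = (I − A)⁻¹ d = adj(I−A)·d / det(I−A), with det(I−A) = 0.490875:
  x_1 = (0.5625·1150 + 0.0825·1200 + 0.3375·600) / 0.490875 = 948.375 / 0.490875 ≈ 1932.009
  x_2 = (0.0375·1150 + 0.6600·1200 + 0.0225·600) / 0.490875 = 848.625 / 0.490875 ≈ 1728.801
  x_3 = (0.1550·1150 + 0.1100·1200 + 0.7475·600) / 0.490875 = 758.75 / 0.490875 ≈ 1545.709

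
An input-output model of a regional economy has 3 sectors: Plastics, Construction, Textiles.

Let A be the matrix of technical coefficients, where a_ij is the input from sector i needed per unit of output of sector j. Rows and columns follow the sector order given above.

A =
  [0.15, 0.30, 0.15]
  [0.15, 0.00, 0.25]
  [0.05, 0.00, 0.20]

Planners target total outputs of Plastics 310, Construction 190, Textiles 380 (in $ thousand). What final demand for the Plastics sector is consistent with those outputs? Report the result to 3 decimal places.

d_1 = 149.500

I − A =
  [   0.85    -0.30    -0.15]
  [  -0.15     1.00    -0.25]
  [  -0.05     0.00     0.80]
d = (I − A) x:
  d_1 = (+0.85)·310 + (-0.30)·190 + (-0.15)·380 = 149.500
  d_2 = (-0.15)·310 + (+1.00)·190 + (-0.25)·380 = 48.500
  d_3 = (-0.05)·310 + (+0.00)·190 + (+0.80)·380 = 288.500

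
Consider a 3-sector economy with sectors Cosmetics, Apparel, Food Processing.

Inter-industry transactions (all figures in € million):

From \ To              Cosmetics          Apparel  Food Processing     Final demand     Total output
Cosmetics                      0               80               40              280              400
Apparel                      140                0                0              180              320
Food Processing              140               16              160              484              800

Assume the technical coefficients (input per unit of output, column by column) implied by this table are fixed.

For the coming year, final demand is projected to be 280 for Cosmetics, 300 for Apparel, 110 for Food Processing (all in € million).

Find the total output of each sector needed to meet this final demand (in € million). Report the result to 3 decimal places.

Technical coefficients a_ij = z_ij / X_j:
  a_CC = 0/400 = 0.00, a_AC = 140/400 = 0.35, a_FC = 140/400 = 0.35
  a_CA = 80/320 = 0.25, a_AA = 0/320 = 0.00, a_FA = 16/320 = 0.05
  a_CF = 40/800 = 0.05, a_AF = 0/800 = 0.00, a_FF = 160/800 = 0.20
I − A =
  [   1.00    -0.25    -0.05]
  [  -0.35     1.00     0.00]
  [  -0.35    -0.05     0.80]
Cofactors of I−A, C_ij = (−1)^(i+j)·(minor ij) (rows/columns in the sector order above):
  C_11 = (1.00)(0.80) − (0.00)(-0.05) = 0.8000
  C_12 = −[(-0.35)(0.80) − (0.00)(-0.35)] = 0.2800
  C_13 = (-0.35)(-0.05) − (1.00)(-0.35) = 0.3675
  C_21 = −[(-0.25)(0.80) − (-0.05)(-0.05)] = 0.2025
  C_22 = (1.00)(0.80) − (-0.05)(-0.35) = 0.7825
  C_23 = −[(1.00)(-0.05) − (-0.25)(-0.35)] = 0.1375
  C_31 = (-0.25)(0.00) − (-0.05)(1.00) = 0.0500
  C_32 = −[(1.00)(0.00) − (-0.05)(-0.35)] = 0.0175
  C_33 = (1.00)(1.00) − (-0.25)(-0.35) = 0.9125
det(I−A) = Σ_j (I−A)_1j·C_1j = (1.00)(0.8000) + (-0.25)(0.2800) + (-0.05)(0.3675) = 0.711625
adj(I−A) = Cᵀ =
  [ 0.8000   0.2025   0.0500]
  [ 0.2800   0.7825   0.0175]
  [ 0.3675   0.1375   0.9125]
(I − A)⁻¹ = adj(I−A) / det(I−A) ≈
  [   1.1242     0.2846     0.0703]
  [   0.3935     1.0996     0.0246]
  [   0.5164     0.1932     1.2823]
x = (I − A)⁻¹ d = adj(I−A)·d / det(I−A), with det(I−A) = 0.711625:
  x_C = (0.8000·280 + 0.2025·300 + 0.0500·110) / 0.711625 = 290.25 / 0.711625 ≈ 407.869
  x_A = (0.2800·280 + 0.7825·300 + 0.0175·110) / 0.711625 = 315.075 / 0.711625 ≈ 442.754
  x_F = (0.3675·280 + 0.1375·300 + 0.9125·110) / 0.711625 = 244.525 / 0.711625 ≈ 343.615

x_C = 407.869, x_A = 442.754, x_F = 343.615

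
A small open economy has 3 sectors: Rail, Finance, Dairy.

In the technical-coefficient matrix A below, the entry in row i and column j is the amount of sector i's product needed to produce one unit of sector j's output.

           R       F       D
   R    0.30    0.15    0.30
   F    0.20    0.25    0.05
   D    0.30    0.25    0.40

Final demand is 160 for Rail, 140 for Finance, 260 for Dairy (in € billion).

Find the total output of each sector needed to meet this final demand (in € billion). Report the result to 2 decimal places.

I − A =
  [   0.70    -0.15    -0.30]
  [  -0.20     0.75    -0.05]
  [  -0.30    -0.25     0.60]
Cofactors of I−A, C_ij = (−1)^(i+j)·(minor ij) (rows/columns in the sector order above):
  C_11 = (0.75)(0.60) − (-0.05)(-0.25) = 0.4375
  C_12 = −[(-0.20)(0.60) − (-0.05)(-0.30)] = 0.1350
  C_13 = (-0.20)(-0.25) − (0.75)(-0.30) = 0.2750
  C_21 = −[(-0.15)(0.60) − (-0.30)(-0.25)] = 0.1650
  C_22 = (0.70)(0.60) − (-0.30)(-0.30) = 0.3300
  C_23 = −[(0.70)(-0.25) − (-0.15)(-0.30)] = 0.2200
  C_31 = (-0.15)(-0.05) − (-0.30)(0.75) = 0.2325
  C_32 = −[(0.70)(-0.05) − (-0.30)(-0.20)] = 0.0950
  C_33 = (0.70)(0.75) − (-0.15)(-0.20) = 0.4950
det(I−A) = Σ_j (I−A)_1j·C_1j = (0.70)(0.4375) + (-0.15)(0.1350) + (-0.30)(0.2750) = 0.2035
adj(I−A) = Cᵀ =
  [ 0.4375   0.1650   0.2325]
  [ 0.1350   0.3300   0.0950]
  [ 0.2750   0.2200   0.4950]
(I − A)⁻¹ = adj(I−A) / det(I−A) ≈
  [   2.1499     0.8108     1.1425]
  [   0.6634     1.6216     0.4668]
  [   1.3514     1.0811     2.4324]
x = (I − A)⁻¹ d = adj(I−A)·d / det(I−A), with det(I−A) = 0.2035:
  x_R = (0.4375·160 + 0.1650·140 + 0.2325·260) / 0.2035 = 153.55 / 0.2035 ≈ 754.55
  x_F = (0.1350·160 + 0.3300·140 + 0.0950·260) / 0.2035 = 92.50 / 0.2035 ≈ 454.55
  x_D = (0.2750·160 + 0.2200·140 + 0.4950·260) / 0.2035 = 203.50 / 0.2035 = 1000.00

x_R = 754.55, x_F = 454.55, x_D = 1000.00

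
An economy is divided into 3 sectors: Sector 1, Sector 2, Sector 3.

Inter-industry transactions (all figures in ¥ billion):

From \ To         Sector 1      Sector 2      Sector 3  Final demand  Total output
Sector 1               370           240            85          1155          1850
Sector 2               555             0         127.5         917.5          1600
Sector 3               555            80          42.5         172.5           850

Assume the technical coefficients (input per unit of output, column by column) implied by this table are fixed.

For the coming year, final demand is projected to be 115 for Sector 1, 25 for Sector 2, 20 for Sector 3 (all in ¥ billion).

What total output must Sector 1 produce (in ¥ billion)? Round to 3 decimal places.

x_1 = 170.171

Technical coefficients a_ij = z_ij / X_j:
  a_11 = 370/1850 = 0.20, a_21 = 555/1850 = 0.30, a_31 = 555/1850 = 0.30
  a_12 = 240/1600 = 0.15, a_22 = 0/1600 = 0.00, a_32 = 80/1600 = 0.05
  a_13 = 85/850 = 0.10, a_23 = 127.5/850 = 0.15, a_33 = 42.5/850 = 0.05
I − A =
  [   0.80    -0.15    -0.10]
  [  -0.30     1.00    -0.15]
  [  -0.30    -0.05     0.95]
Cofactors of I−A, C_ij = (−1)^(i+j)·(minor ij) (rows/columns in the sector order above):
  C_11 = (1.00)(0.95) − (-0.15)(-0.05) = 0.9425
  C_12 = −[(-0.30)(0.95) − (-0.15)(-0.30)] = 0.3300
  C_13 = (-0.30)(-0.05) − (1.00)(-0.30) = 0.3150
  C_21 = −[(-0.15)(0.95) − (-0.10)(-0.05)] = 0.1475
  C_22 = (0.80)(0.95) − (-0.10)(-0.30) = 0.7300
  C_23 = −[(0.80)(-0.05) − (-0.15)(-0.30)] = 0.0850
  C_31 = (-0.15)(-0.15) − (-0.10)(1.00) = 0.1225
  C_32 = −[(0.80)(-0.15) − (-0.10)(-0.30)] = 0.1500
  C_33 = (0.80)(1.00) − (-0.15)(-0.30) = 0.7550
det(I−A) = Σ_j (I−A)_1j·C_1j = (0.80)(0.9425) + (-0.15)(0.3300) + (-0.10)(0.3150) = 0.6730
adj(I−A) = Cᵀ =
  [ 0.9425   0.1475   0.1225]
  [ 0.3300   0.7300   0.1500]
  [ 0.3150   0.0850   0.7550]
(I − A)⁻¹ = adj(I−A) / det(I−A) ≈
  [   1.4004     0.2192     0.1820]
  [   0.4903     1.0847     0.2229]
  [   0.4681     0.1263     1.1218]
x = (I − A)⁻¹ d = adj(I−A)·d / det(I−A), with det(I−A) = 0.6730:
  x_1 = (0.9425·115 + 0.1475·25 + 0.1225·20) / 0.6730 = 114.525 / 0.6730 ≈ 170.171
  x_2 = (0.3300·115 + 0.7300·25 + 0.1500·20) / 0.6730 = 59.20 / 0.6730 ≈ 87.964
  x_3 = (0.3150·115 + 0.0850·25 + 0.7550·20) / 0.6730 = 53.45 / 0.6730 ≈ 79.421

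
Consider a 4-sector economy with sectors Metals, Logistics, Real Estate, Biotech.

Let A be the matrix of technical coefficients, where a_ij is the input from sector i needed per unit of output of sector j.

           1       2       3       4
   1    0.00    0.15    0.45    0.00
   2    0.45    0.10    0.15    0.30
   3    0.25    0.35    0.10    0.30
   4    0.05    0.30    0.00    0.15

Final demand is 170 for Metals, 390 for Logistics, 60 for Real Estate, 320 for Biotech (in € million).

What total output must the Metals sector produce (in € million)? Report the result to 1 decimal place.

x_1 = 899.0

I − A =
  [   1.00    -0.15    -0.45     0.00]
  [  -0.45     0.90    -0.15    -0.30]
  [  -0.25    -0.35     0.90    -0.30]
  [  -0.05    -0.30     0.00     0.85]
Compute the cofactors C_ij = (−1)^(i+j)·(3×3 minor ij) of I−A; the adjugate is their transpose:
adj(I−A) = Cᵀ =
  [ 0.549375   0.289125   0.322875   0.216000]
  [ 0.391875   0.662625   0.306375   0.342000]
  [ 0.361875   0.421625   0.615375   0.366000]
  [ 0.170625   0.250875   0.127125   0.519000]
det(I−A) = Σ_j (I−A)_1j·C_1j = (1.00)(0.549375) + (-0.15)(0.391875) + (-0.45)(0.361875) + (0.00)(0.170625) = 0.32775
(I − A)⁻¹ = adj(I−A) / det(I−A) ≈
  [   1.6762     0.8822     0.9851     0.6590]
  [   1.1957     2.0217     0.9348     1.0435]
  [   1.1041     1.2864     1.8776     1.1167]
  [   0.5206     0.7654     0.3879     1.5835]
x = (I − A)⁻¹ d = adj(I−A)·d / det(I−A), with det(I−A) = 0.32775:
  x_1 = (0.549375·170 + 0.289125·390 + 0.322875·60 + 0.216000·320) / 0.32775 = 294.645 / 0.32775 ≈ 899.0
  x_2 = (0.391875·170 + 0.662625·390 + 0.306375·60 + 0.342000·320) / 0.32775 = 452.865 / 0.32775 ≈ 1381.7
  x_3 = (0.361875·170 + 0.421625·390 + 0.615375·60 + 0.366000·320) / 0.32775 = 379.995 / 0.32775 ≈ 1159.4
  x_4 = (0.170625·170 + 0.250875·390 + 0.127125·60 + 0.519000·320) / 0.32775 = 300.555 / 0.32775 ≈ 917.0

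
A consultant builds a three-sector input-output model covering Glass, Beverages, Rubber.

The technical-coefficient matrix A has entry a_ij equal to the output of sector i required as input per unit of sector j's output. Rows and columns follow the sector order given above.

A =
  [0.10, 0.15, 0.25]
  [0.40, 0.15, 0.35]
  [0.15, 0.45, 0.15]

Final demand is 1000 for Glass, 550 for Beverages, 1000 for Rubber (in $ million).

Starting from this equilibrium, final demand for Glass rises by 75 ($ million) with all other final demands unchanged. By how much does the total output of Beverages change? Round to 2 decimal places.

Δx_B = 78.97

I − A =
  [   0.90    -0.15    -0.25]
  [  -0.40     0.85    -0.35]
  [  -0.15    -0.45     0.85]
Cofactors of I−A, C_ij = (−1)^(i+j)·(minor ij) (rows/columns in the sector order above):
  C_11 = (0.85)(0.85) − (-0.35)(-0.45) = 0.5650
  C_12 = −[(-0.40)(0.85) − (-0.35)(-0.15)] = 0.3925
  C_13 = (-0.40)(-0.45) − (0.85)(-0.15) = 0.3075
  C_21 = −[(-0.15)(0.85) − (-0.25)(-0.45)] = 0.2400
  C_22 = (0.90)(0.85) − (-0.25)(-0.15) = 0.7275
  C_23 = −[(0.90)(-0.45) − (-0.15)(-0.15)] = 0.4275
  C_31 = (-0.15)(-0.35) − (-0.25)(0.85) = 0.2650
  C_32 = −[(0.90)(-0.35) − (-0.25)(-0.40)] = 0.4150
  C_33 = (0.90)(0.85) − (-0.15)(-0.40) = 0.7050
det(I−A) = Σ_j (I−A)_1j·C_1j = (0.90)(0.5650) + (-0.15)(0.3925) + (-0.25)(0.3075) = 0.37275
adj(I−A) = Cᵀ =
  [ 0.5650   0.2400   0.2650]
  [ 0.3925   0.7275   0.4150]
  [ 0.3075   0.4275   0.7050]
(I − A)⁻¹ = adj(I−A) / det(I−A) ≈
  [   1.5158     0.6439     0.7109]
  [   1.0530     1.9517     1.1133]
  [   0.8249     1.1469     1.8913]
Δx = (I − A)⁻¹ Δd with Δd having +75 in the Glass component and 0 elsewhere.
So Δx_B = L_BG · (+75), where L_BG = adj(I−A)_BG / det(I−A) = 0.3925 / 0.37275.
Δx_B = 0.3925 × (+75) / 0.37275 = 29.4375 / 0.37275 ≈ 78.97.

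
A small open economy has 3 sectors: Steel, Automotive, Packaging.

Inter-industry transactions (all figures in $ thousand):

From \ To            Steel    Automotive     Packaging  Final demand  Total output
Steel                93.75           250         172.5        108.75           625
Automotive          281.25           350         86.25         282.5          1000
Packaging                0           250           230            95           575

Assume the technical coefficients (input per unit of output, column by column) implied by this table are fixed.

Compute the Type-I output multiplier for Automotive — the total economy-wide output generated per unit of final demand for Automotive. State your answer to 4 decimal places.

m_2 = 4.7763

Technical coefficients a_ij = z_ij / X_j:
  a_11 = 93.75/625 = 0.15, a_21 = 281.25/625 = 0.45, a_31 = 0/625 = 0.00
  a_12 = 250/1000 = 0.25, a_22 = 350/1000 = 0.35, a_32 = 250/1000 = 0.25
  a_13 = 172.5/575 = 0.30, a_23 = 86.25/575 = 0.15, a_33 = 230/575 = 0.40
I − A =
  [   0.85    -0.25    -0.30]
  [  -0.45     0.65    -0.15]
  [   0.00    -0.25     0.60]
Cofactors of I−A, C_ij = (−1)^(i+j)·(minor ij) (rows/columns in the sector order above):
  C_11 = (0.65)(0.60) − (-0.15)(-0.25) = 0.3525
  C_12 = −[(-0.45)(0.60) − (-0.15)(0.00)] = 0.2700
  C_13 = (-0.45)(-0.25) − (0.65)(0.00) = 0.1125
  C_21 = −[(-0.25)(0.60) − (-0.30)(-0.25)] = 0.2250
  C_22 = (0.85)(0.60) − (-0.30)(0.00) = 0.5100
  C_23 = −[(0.85)(-0.25) − (-0.25)(0.00)] = 0.2125
  C_31 = (-0.25)(-0.15) − (-0.30)(0.65) = 0.2325
  C_32 = −[(0.85)(-0.15) − (-0.30)(-0.45)] = 0.2625
  C_33 = (0.85)(0.65) − (-0.25)(-0.45) = 0.4400
det(I−A) = Σ_j (I−A)_1j·C_1j = (0.85)(0.3525) + (-0.25)(0.2700) + (-0.30)(0.1125) = 0.198375
adj(I−A) = Cᵀ =
  [ 0.3525   0.2250   0.2325]
  [ 0.2700   0.5100   0.2625]
  [ 0.1125   0.2125   0.4400]
(I − A)⁻¹ = adj(I−A) / det(I−A) ≈
  [   1.77694     1.13422     1.17202]
  [   1.36106     2.57089     1.32325]
  [   0.56711     1.07120     2.21802]
The output multiplier for sector j is the column-j sum of the Leontief inverse (I − A)⁻¹ = adj(I−A) / det(I−A).
Column 2 of adj(I−A): (0.2250, 0.5100, 0.2125); det(I−A) = 0.198375.
m_2 = (0.2250 + 0.5100 + 0.2125) / 0.198375 = 0.9475 / 0.198375 ≈ 4.7763.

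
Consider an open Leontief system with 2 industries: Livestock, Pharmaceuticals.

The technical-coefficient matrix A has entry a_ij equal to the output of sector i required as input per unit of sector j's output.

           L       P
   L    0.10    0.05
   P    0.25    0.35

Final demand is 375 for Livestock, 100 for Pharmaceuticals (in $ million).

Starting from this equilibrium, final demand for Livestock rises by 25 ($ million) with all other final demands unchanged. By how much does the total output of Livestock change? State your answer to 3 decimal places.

Δx_L = 28.384

I − A =
  [   0.90    -0.05]
  [  -0.25     0.65]
det(I−A) = (0.90)(0.65) − (-0.05)(-0.25) = 0.5725
adj(I−A) = [[0.65, 0.05], [0.25, 0.90]]
(I − A)⁻¹ = adj(I−A) / det(I−A) ≈
  [   1.1354     0.0873]
  [   0.4367     1.5721]
Δx = (I − A)⁻¹ Δd with Δd having +25 in the Livestock component and 0 elsewhere.
So Δx_L = L_LL · (+25), where L_LL = adj(I−A)_LL / det(I−A) = 0.65 / 0.5725.
Δx_L = 0.65 × (+25) / 0.5725 = 16.25 / 0.5725 ≈ 28.384.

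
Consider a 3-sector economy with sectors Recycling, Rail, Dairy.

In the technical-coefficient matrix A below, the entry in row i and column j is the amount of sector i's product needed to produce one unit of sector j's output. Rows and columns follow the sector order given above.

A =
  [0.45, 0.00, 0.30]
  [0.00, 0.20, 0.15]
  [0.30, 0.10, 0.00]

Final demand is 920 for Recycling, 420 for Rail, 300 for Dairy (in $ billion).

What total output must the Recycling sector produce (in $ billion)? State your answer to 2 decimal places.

x_1 = 2242.67

I − A =
  [   0.55     0.00    -0.30]
  [   0.00     0.80    -0.15]
  [  -0.30    -0.10     1.00]
Cofactors of I−A, C_ij = (−1)^(i+j)·(minor ij) (rows/columns in the sector order above):
  C_11 = (0.80)(1.00) − (-0.15)(-0.10) = 0.7850
  C_12 = −[(0.00)(1.00) − (-0.15)(-0.30)] = 0.0450
  C_13 = (0.00)(-0.10) − (0.80)(-0.30) = 0.2400
  C_21 = −[(0.00)(1.00) − (-0.30)(-0.10)] = 0.0300
  C_22 = (0.55)(1.00) − (-0.30)(-0.30) = 0.4600
  C_23 = −[(0.55)(-0.10) − (0.00)(-0.30)] = 0.0550
  C_31 = (0.00)(-0.15) − (-0.30)(0.80) = 0.2400
  C_32 = −[(0.55)(-0.15) − (-0.30)(0.00)] = 0.0825
  C_33 = (0.55)(0.80) − (0.00)(0.00) = 0.4400
det(I−A) = Σ_j (I−A)_1j·C_1j = (0.55)(0.7850) + (0.00)(0.0450) + (-0.30)(0.2400) = 0.35975
adj(I−A) = Cᵀ =
  [ 0.7850   0.0300   0.2400]
  [ 0.0450   0.4600   0.0825]
  [ 0.2400   0.0550   0.4400]
(I − A)⁻¹ = adj(I−A) / det(I−A) ≈
  [   2.1821     0.0834     0.6671]
  [   0.1251     1.2787     0.2293]
  [   0.6671     0.1529     1.2231]
x = (I − A)⁻¹ d = adj(I−A)·d / det(I−A), with det(I−A) = 0.35975:
  x_1 = (0.7850·920 + 0.0300·420 + 0.2400·300) / 0.35975 = 806.80 / 0.35975 ≈ 2242.67
  x_2 = (0.0450·920 + 0.4600·420 + 0.0825·300) / 0.35975 = 259.35 / 0.35975 ≈ 720.92
  x_3 = (0.2400·920 + 0.0550·420 + 0.4400·300) / 0.35975 = 375.90 / 0.35975 ≈ 1044.89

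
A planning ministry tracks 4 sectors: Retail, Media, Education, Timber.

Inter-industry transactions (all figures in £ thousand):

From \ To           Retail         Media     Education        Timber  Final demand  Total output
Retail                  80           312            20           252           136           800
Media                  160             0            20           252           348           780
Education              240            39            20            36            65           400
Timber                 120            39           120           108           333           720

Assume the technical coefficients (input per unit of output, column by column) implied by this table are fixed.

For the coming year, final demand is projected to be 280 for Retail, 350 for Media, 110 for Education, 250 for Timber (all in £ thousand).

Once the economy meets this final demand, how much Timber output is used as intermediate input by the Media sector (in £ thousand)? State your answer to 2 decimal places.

z_42 = 40.46

Technical coefficients a_ij = z_ij / X_j:
  a_11 = 80/800 = 0.10, a_21 = 160/800 = 0.20, a_31 = 240/800 = 0.30, a_41 = 120/800 = 0.15
  a_12 = 312/780 = 0.40, a_22 = 0/780 = 0.00, a_32 = 39/780 = 0.05, a_42 = 39/780 = 0.05
  a_13 = 20/400 = 0.05, a_23 = 20/400 = 0.05, a_33 = 20/400 = 0.05, a_43 = 120/400 = 0.30
  a_14 = 252/720 = 0.35, a_24 = 252/720 = 0.35, a_34 = 36/720 = 0.05, a_44 = 108/720 = 0.15
I − A =
  [   0.90    -0.40    -0.05    -0.35]
  [  -0.20     1.00    -0.05    -0.35]
  [  -0.30    -0.05     0.95    -0.05]
  [  -0.15    -0.05    -0.30     0.85]
Compute the cofactors C_ij = (−1)^(i+j)·(3×3 minor ij) of I−A; the adjugate is their transpose:
adj(I−A) = Cᵀ =
  [ 0.768375   0.341125   0.206500   0.469000]
  [ 0.253000   0.618750   0.162250   0.368500]
  [ 0.268875   0.148125   0.604250   0.207250]
  [ 0.245375   0.148875   0.259250   0.755250]
det(I−A) = Σ_j (I−A)_1j·C_1j = (0.90)(0.768375) + (-0.40)(0.253000) + (-0.05)(0.268875) + (-0.35)(0.245375) = 0.4910125
(I − A)⁻¹ = adj(I−A) / det(I−A) ≈
  [   1.5649     0.6947     0.4206     0.9552]
  [   0.5153     1.2602     0.3304     0.7505]
  [   0.5476     0.3017     1.2306     0.4221]
  [   0.4997     0.3032     0.5280     1.5381]
First solve x = (I − A)⁻¹ d = adj(I−A)·d / det(I−A); in particular x_2 = (0.253000·280 + 0.618750·350 + 0.162250·110 + 0.368500·250) / 0.4910125 = 397.375 / 0.4910125 ≈ 809.2971.
Intermediate flow from 4 to 2: z_42 = a_42 · x_2 = 0.05 × 397.375 / 0.4910125 = 19.86875 / 0.4910125 ≈ 40.46.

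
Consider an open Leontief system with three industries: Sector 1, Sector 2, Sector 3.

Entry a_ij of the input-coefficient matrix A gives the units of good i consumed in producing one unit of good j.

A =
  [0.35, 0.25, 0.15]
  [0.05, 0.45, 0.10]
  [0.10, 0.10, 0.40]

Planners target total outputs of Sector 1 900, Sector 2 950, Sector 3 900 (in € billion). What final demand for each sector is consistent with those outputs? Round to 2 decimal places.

d_1 = 212.50, d_2 = 387.50, d_3 = 355.00

I − A =
  [   0.65    -0.25    -0.15]
  [  -0.05     0.55    -0.10]
  [  -0.10    -0.10     0.60]
d = (I − A) x:
  d_1 = (+0.65)·900 + (-0.25)·950 + (-0.15)·900 = 212.50
  d_2 = (-0.05)·900 + (+0.55)·950 + (-0.10)·900 = 387.50
  d_3 = (-0.10)·900 + (-0.10)·950 + (+0.60)·900 = 355.00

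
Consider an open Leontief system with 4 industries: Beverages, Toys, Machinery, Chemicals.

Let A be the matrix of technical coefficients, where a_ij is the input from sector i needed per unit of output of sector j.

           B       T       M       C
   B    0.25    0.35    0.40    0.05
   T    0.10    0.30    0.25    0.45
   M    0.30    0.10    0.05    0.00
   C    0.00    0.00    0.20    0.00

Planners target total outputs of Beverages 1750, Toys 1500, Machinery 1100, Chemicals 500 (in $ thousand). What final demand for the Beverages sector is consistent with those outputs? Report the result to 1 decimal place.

I − A =
  [   0.75    -0.35    -0.40    -0.05]
  [  -0.10     0.70    -0.25    -0.45]
  [  -0.30    -0.10     0.95     0.00]
  [   0.00     0.00    -0.20     1.00]
d = (I − A) x:
  d_B = (+0.75)·1750 + (-0.35)·1500 + (-0.40)·1100 + (-0.05)·500 = 322.5
  d_T = (-0.10)·1750 + (+0.70)·1500 + (-0.25)·1100 + (-0.45)·500 = 375.0
  d_M = (-0.30)·1750 + (-0.10)·1500 + (+0.95)·1100 + (+0.00)·500 = 370.0
  d_C = (+0.00)·1750 + (+0.00)·1500 + (-0.20)·1100 + (+1.00)·500 = 280.0

d_B = 322.5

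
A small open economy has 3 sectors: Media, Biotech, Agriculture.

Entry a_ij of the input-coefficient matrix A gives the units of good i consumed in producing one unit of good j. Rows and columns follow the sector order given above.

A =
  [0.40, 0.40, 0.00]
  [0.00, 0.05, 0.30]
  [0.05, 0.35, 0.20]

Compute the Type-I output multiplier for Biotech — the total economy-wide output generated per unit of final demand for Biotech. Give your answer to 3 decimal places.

m_B = 2.661

I − A =
  [   0.60    -0.40     0.00]
  [   0.00     0.95    -0.30]
  [  -0.05    -0.35     0.80]
Cofactors of I−A, C_ij = (−1)^(i+j)·(minor ij) (rows/columns in the sector order above):
  C_11 = (0.95)(0.80) − (-0.30)(-0.35) = 0.6550
  C_12 = −[(0.00)(0.80) − (-0.30)(-0.05)] = 0.0150
  C_13 = (0.00)(-0.35) − (0.95)(-0.05) = 0.0475
  C_21 = −[(-0.40)(0.80) − (0.00)(-0.35)] = 0.3200
  C_22 = (0.60)(0.80) − (0.00)(-0.05) = 0.4800
  C_23 = −[(0.60)(-0.35) − (-0.40)(-0.05)] = 0.2300
  C_31 = (-0.40)(-0.30) − (0.00)(0.95) = 0.1200
  C_32 = −[(0.60)(-0.30) − (0.00)(0.00)] = 0.1800
  C_33 = (0.60)(0.95) − (-0.40)(0.00) = 0.5700
det(I−A) = Σ_j (I−A)_1j·C_1j = (0.60)(0.6550) + (-0.40)(0.0150) + (0.00)(0.0475) = 0.3870
adj(I−A) = Cᵀ =
  [ 0.6550   0.3200   0.1200]
  [ 0.0150   0.4800   0.1800]
  [ 0.0475   0.2300   0.5700]
(I − A)⁻¹ = adj(I−A) / det(I−A) ≈
  [   1.6925     0.8269     0.3101]
  [   0.0388     1.2403     0.4651]
  [   0.1227     0.5943     1.4729]
The output multiplier for sector j is the column-j sum of the Leontief inverse (I − A)⁻¹ = adj(I−A) / det(I−A).
Column B of adj(I−A): (0.3200, 0.4800, 0.2300); det(I−A) = 0.3870.
m_B = (0.3200 + 0.4800 + 0.2300) / 0.3870 = 1.03 / 0.3870 ≈ 2.661.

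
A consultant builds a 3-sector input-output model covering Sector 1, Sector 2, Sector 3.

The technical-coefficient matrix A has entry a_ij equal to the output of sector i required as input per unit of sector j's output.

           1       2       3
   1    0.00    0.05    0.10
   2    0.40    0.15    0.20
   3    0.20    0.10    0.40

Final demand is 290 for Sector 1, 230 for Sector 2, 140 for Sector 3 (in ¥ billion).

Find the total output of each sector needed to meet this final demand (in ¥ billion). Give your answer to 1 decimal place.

x_1 = 361.8, x_2 = 545.5, x_3 = 444.8

I − A =
  [   1.00    -0.05    -0.10]
  [  -0.40     0.85    -0.20]
  [  -0.20    -0.10     0.60]
Cofactors of I−A, C_ij = (−1)^(i+j)·(minor ij) (rows/columns in the sector order above):
  C_11 = (0.85)(0.60) − (-0.20)(-0.10) = 0.4900
  C_12 = −[(-0.40)(0.60) − (-0.20)(-0.20)] = 0.2800
  C_13 = (-0.40)(-0.10) − (0.85)(-0.20) = 0.2100
  C_21 = −[(-0.05)(0.60) − (-0.10)(-0.10)] = 0.0400
  C_22 = (1.00)(0.60) − (-0.10)(-0.20) = 0.5800
  C_23 = −[(1.00)(-0.10) − (-0.05)(-0.20)] = 0.1100
  C_31 = (-0.05)(-0.20) − (-0.10)(0.85) = 0.0950
  C_32 = −[(1.00)(-0.20) − (-0.10)(-0.40)] = 0.2400
  C_33 = (1.00)(0.85) − (-0.05)(-0.40) = 0.8300
det(I−A) = Σ_j (I−A)_1j·C_1j = (1.00)(0.4900) + (-0.05)(0.2800) + (-0.10)(0.2100) = 0.4550
adj(I−A) = Cᵀ =
  [ 0.4900   0.0400   0.0950]
  [ 0.2800   0.5800   0.2400]
  [ 0.2100   0.1100   0.8300]
(I − A)⁻¹ = adj(I−A) / det(I−A) ≈
  [   1.0769     0.0879     0.2088]
  [   0.6154     1.2747     0.5275]
  [   0.4615     0.2418     1.8242]
x = (I − A)⁻¹ d = adj(I−A)·d / det(I−A), with det(I−A) = 0.4550:
  x_1 = (0.4900·290 + 0.0400·230 + 0.0950·140) / 0.4550 = 164.60 / 0.4550 ≈ 361.8
  x_2 = (0.2800·290 + 0.5800·230 + 0.2400·140) / 0.4550 = 248.20 / 0.4550 ≈ 545.5
  x_3 = (0.2100·290 + 0.1100·230 + 0.8300·140) / 0.4550 = 202.40 / 0.4550 ≈ 444.8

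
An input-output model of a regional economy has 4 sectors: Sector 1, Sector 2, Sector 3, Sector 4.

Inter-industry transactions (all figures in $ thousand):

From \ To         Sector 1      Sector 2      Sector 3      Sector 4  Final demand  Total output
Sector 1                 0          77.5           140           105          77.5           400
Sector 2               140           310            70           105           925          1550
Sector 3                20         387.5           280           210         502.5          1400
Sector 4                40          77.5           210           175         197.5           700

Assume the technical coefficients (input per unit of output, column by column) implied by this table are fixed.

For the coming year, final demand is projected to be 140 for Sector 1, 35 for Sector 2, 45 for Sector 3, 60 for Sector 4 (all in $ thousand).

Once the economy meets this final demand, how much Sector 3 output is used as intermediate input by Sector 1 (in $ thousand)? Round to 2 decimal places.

z_31 = 9.43

Technical coefficients a_ij = z_ij / X_j:
  a_11 = 0/400 = 0.00, a_21 = 140/400 = 0.35, a_31 = 20/400 = 0.05, a_41 = 40/400 = 0.10
  a_12 = 77.5/1550 = 0.05, a_22 = 310/1550 = 0.20, a_32 = 387.5/1550 = 0.25, a_42 = 77.5/1550 = 0.05
  a_13 = 140/1400 = 0.10, a_23 = 70/1400 = 0.05, a_33 = 280/1400 = 0.20, a_43 = 210/1400 = 0.15
  a_14 = 105/700 = 0.15, a_24 = 105/700 = 0.15, a_34 = 210/700 = 0.30, a_44 = 175/700 = 0.25
I − A =
  [   1.00    -0.05    -0.10    -0.15]
  [  -0.35     0.80    -0.05    -0.15]
  [  -0.05    -0.25     0.80    -0.30]
  [  -0.10    -0.05    -0.15     0.75]
Compute the cofactors C_ij = (−1)^(i+j)·(3×3 minor ij) of I−A; the adjugate is their transpose:
adj(I−A) = Cᵀ =
  [ 0.422250   0.059625   0.080625   0.128625]
  [ 0.210750   0.535125   0.094875   0.187125]
  [ 0.128250   0.202500   0.564000   0.291750]
  [ 0.096000   0.084125   0.129875   0.600625]
det(I−A) = Σ_j (I−A)_1j·C_1j = (1.00)(0.422250) + (-0.05)(0.210750) + (-0.10)(0.128250) + (-0.15)(0.096000) = 0.3844875
(I − A)⁻¹ = adj(I−A) / det(I−A) ≈
  [   1.0982     0.1551     0.2097     0.3345]
  [   0.5481     1.3918     0.2468     0.4867]
  [   0.3336     0.5267     1.4669     0.7588]
  [   0.2497     0.2188     0.3378     1.5621]
First solve x = (I − A)⁻¹ d = adj(I−A)·d / det(I−A); in particular x_1 = (0.422250·140 + 0.059625·35 + 0.080625·45 + 0.128625·60) / 0.3844875 = 72.5475 / 0.3844875 ≈ 188.6862.
Intermediate flow from 3 to 1: z_31 = a_31 · x_1 = 0.05 × 72.5475 / 0.3844875 = 3.627375 / 0.3844875 ≈ 9.43.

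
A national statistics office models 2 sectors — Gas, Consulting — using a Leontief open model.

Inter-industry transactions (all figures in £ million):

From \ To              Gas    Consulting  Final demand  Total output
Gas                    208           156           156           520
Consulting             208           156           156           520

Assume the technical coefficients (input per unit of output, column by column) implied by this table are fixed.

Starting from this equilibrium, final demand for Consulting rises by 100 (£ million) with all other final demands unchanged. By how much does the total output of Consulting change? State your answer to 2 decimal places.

Δx_2 = 200.00

Technical coefficients a_ij = z_ij / X_j:
  a_11 = 208/520 = 0.40, a_21 = 208/520 = 0.40
  a_12 = 156/520 = 0.30, a_22 = 156/520 = 0.30
I − A =
  [   0.60    -0.30]
  [  -0.40     0.70]
det(I−A) = (0.60)(0.70) − (-0.30)(-0.40) = 0.3000
adj(I−A) = [[0.70, 0.30], [0.40, 0.60]]
(I − A)⁻¹ = adj(I−A) / det(I−A) ≈
  [   2.3333     1.0000]
  [   1.3333     2.0000]
Δx = (I − A)⁻¹ Δd with Δd having +100 in the Consulting component and 0 elsewhere.
So Δx_2 = L_22 · (+100), where L_22 = adj(I−A)_22 / det(I−A) = 0.60 / 0.3000.
Δx_2 = 0.60 × (+100) / 0.3000 = 60.00 / 0.3000 = 200.00.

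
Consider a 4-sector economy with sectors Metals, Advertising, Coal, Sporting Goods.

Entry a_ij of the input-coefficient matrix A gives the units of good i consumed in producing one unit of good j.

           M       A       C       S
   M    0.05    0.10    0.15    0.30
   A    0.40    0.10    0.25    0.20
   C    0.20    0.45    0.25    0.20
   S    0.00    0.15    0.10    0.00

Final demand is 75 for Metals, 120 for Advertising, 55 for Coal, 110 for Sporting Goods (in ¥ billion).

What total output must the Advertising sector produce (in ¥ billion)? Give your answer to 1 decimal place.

x_A = 428.4

I − A =
  [   0.95    -0.10    -0.15    -0.30]
  [  -0.40     0.90    -0.25    -0.20]
  [  -0.20    -0.45     0.75    -0.20]
  [   0.00    -0.15    -0.10     1.00]
Compute the cofactors C_ij = (−1)^(i+j)·(3×3 minor ij) of I−A; the adjugate is their transpose:
adj(I−A) = Cᵀ =
  [ 0.505500   0.192250   0.195750   0.229250]
  [ 0.346000   0.657500   0.328500   0.301000]
  [ 0.366000   0.485000   0.768500   0.360500]
  [ 0.088500   0.147125   0.126125   0.445375]
det(I−A) = Σ_j (I−A)_1j·C_1j = (0.95)(0.505500) + (-0.10)(0.346000) + (-0.15)(0.366000) + (-0.30)(0.088500) = 0.364175
(I − A)⁻¹ = adj(I−A) / det(I−A) ≈
  [   1.3881     0.5279     0.5375     0.6295]
  [   0.9501     1.8055     0.9020     0.8265]
  [   1.0050     1.3318     2.1102     0.9899]
  [   0.2430     0.4040     0.3463     1.2230]
x = (I − A)⁻¹ d = adj(I−A)·d / det(I−A), with det(I−A) = 0.364175:
  x_M = (0.505500·75 + 0.192250·120 + 0.195750·55 + 0.229250·110) / 0.364175 = 96.96625 / 0.364175 ≈ 266.3
  x_A = (0.346000·75 + 0.657500·120 + 0.328500·55 + 0.301000·110) / 0.364175 = 156.0275 / 0.364175 ≈ 428.4
  x_C = (0.366000·75 + 0.485000·120 + 0.768500·55 + 0.360500·110) / 0.364175 = 167.5725 / 0.364175 ≈ 460.1
  x_S = (0.088500·75 + 0.147125·120 + 0.126125·55 + 0.445375·110) / 0.364175 = 80.220625 / 0.364175 ≈ 220.3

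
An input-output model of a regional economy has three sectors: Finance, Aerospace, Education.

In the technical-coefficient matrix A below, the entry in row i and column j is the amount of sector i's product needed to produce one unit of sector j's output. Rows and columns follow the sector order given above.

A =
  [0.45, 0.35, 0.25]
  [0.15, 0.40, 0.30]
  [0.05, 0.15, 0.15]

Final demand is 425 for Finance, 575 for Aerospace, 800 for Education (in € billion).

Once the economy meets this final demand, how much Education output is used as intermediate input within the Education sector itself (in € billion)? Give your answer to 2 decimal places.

I − A =
  [   0.55    -0.35    -0.25]
  [  -0.15     0.60    -0.30]
  [  -0.05    -0.15     0.85]
Cofactors of I−A, C_ij = (−1)^(i+j)·(minor ij) (rows/columns in the sector order above):
  C_11 = (0.60)(0.85) − (-0.30)(-0.15) = 0.4650
  C_12 = −[(-0.15)(0.85) − (-0.30)(-0.05)] = 0.1425
  C_13 = (-0.15)(-0.15) − (0.60)(-0.05) = 0.0525
  C_21 = −[(-0.35)(0.85) − (-0.25)(-0.15)] = 0.3350
  C_22 = (0.55)(0.85) − (-0.25)(-0.05) = 0.4550
  C_23 = −[(0.55)(-0.15) − (-0.35)(-0.05)] = 0.1000
  C_31 = (-0.35)(-0.30) − (-0.25)(0.60) = 0.2550
  C_32 = −[(0.55)(-0.30) − (-0.25)(-0.15)] = 0.2025
  C_33 = (0.55)(0.60) − (-0.35)(-0.15) = 0.2775
det(I−A) = Σ_j (I−A)_1j·C_1j = (0.55)(0.4650) + (-0.35)(0.1425) + (-0.25)(0.0525) = 0.19275
adj(I−A) = Cᵀ =
  [ 0.4650   0.3350   0.2550]
  [ 0.1425   0.4550   0.2025]
  [ 0.0525   0.1000   0.2775]
(I − A)⁻¹ = adj(I−A) / det(I−A) ≈
  [   2.4125     1.7380     1.3230]
  [   0.7393     2.3606     1.0506]
  [   0.2724     0.5188     1.4397]
First solve x = (I − A)⁻¹ d = adj(I−A)·d / det(I−A); in particular x_E = (0.0525·425 + 0.1000·575 + 0.2775·800) / 0.19275 = 301.8125 / 0.19275 ≈ 1565.8236.
Intermediate flow from E to E: z_EE = a_EE · x_E = 0.15 × 301.8125 / 0.19275 = 45.271875 / 0.19275 ≈ 234.87.

z_EE = 234.87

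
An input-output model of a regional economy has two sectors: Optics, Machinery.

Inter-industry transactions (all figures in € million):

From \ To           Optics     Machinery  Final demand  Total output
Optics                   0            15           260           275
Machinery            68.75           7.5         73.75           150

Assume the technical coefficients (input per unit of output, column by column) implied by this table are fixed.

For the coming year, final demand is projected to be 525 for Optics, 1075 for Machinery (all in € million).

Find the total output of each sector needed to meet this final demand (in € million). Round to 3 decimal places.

x_1 = 655.405, x_2 = 1304.054

Technical coefficients a_ij = z_ij / X_j:
  a_11 = 0/275 = 0.00, a_21 = 68.75/275 = 0.25
  a_12 = 15/150 = 0.10, a_22 = 7.5/150 = 0.05
I − A =
  [   1.00    -0.10]
  [  -0.25     0.95]
det(I−A) = (1.00)(0.95) − (-0.10)(-0.25) = 0.9250
adj(I−A) = [[0.95, 0.10], [0.25, 1.00]]
(I − A)⁻¹ = adj(I−A) / det(I−A) ≈
  [   1.0270     0.1081]
  [   0.2703     1.0811]
x = (I − A)⁻¹ d = adj(I−A)·d / det(I−A), with det(I−A) = 0.9250:
  x_1 = (0.95·525 + 0.10·1075) / 0.9250 = 606.25 / 0.9250 ≈ 655.405
  x_2 = (0.25·525 + 1.00·1075) / 0.9250 = 1206.25 / 0.9250 ≈ 1304.054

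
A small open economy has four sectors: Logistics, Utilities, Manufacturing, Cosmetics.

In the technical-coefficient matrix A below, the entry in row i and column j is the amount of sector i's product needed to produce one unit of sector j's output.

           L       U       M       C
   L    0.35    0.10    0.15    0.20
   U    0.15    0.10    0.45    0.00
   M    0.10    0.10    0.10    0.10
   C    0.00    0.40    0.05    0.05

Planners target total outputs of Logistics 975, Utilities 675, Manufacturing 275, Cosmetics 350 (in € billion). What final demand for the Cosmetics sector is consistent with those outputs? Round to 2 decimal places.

I − A =
  [   0.65    -0.10    -0.15    -0.20]
  [  -0.15     0.90    -0.45     0.00]
  [  -0.10    -0.10     0.90    -0.10]
  [   0.00    -0.40    -0.05     0.95]
d = (I − A) x:
  d_L = (+0.65)·975 + (-0.10)·675 + (-0.15)·275 + (-0.20)·350 = 455.00
  d_U = (-0.15)·975 + (+0.90)·675 + (-0.45)·275 + (+0.00)·350 = 337.50
  d_M = (-0.10)·975 + (-0.10)·675 + (+0.90)·275 + (-0.10)·350 = 47.50
  d_C = (+0.00)·975 + (-0.40)·675 + (-0.05)·275 + (+0.95)·350 = 48.75

d_C = 48.75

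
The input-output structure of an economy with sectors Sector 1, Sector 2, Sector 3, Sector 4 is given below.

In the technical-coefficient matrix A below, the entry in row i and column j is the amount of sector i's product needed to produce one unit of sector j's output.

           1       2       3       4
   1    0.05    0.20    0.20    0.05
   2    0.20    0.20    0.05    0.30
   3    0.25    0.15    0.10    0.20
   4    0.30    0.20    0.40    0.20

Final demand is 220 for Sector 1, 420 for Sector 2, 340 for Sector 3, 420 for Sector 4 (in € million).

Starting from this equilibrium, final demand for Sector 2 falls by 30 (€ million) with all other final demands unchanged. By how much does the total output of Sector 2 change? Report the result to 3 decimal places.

I − A =
  [   0.95    -0.20    -0.20    -0.05]
  [  -0.20     0.80    -0.05    -0.30]
  [  -0.25    -0.15     0.90    -0.20]
  [  -0.30    -0.20    -0.40     0.80]
Compute the cofactors C_ij = (−1)^(i+j)·(3×3 minor ij) of I−A; the adjugate is their transpose:
adj(I−A) = Cᵀ =
  [ 0.432000   0.172000   0.164500   0.132625]
  [ 0.252000   0.537500   0.205250   0.268625]
  [ 0.238500   0.204250   0.487000   0.213250]
  [ 0.344250   0.301000   0.356500   0.592375]
det(I−A) = Σ_j (I−A)_1j·C_1j = (0.95)(0.432000) + (-0.20)(0.252000) + (-0.20)(0.238500) + (-0.05)(0.344250) = 0.2950875
(I − A)⁻¹ = adj(I−A) / det(I−A) ≈
  [   1.4640     0.5829     0.5575     0.4494]
  [   0.8540     1.8215     0.6956     0.9103]
  [   0.8082     0.6922     1.6504     0.7227]
  [   1.1666     1.0200     1.2081     2.0075]
Δx = (I − A)⁻¹ Δd with Δd having -30 in the Sector 2 component and 0 elsewhere.
So Δx_2 = L_22 · (-30), where L_22 = adj(I−A)_22 / det(I−A) = 0.537500 / 0.2950875.
Δx_2 = 0.537500 × (-30) / 0.2950875 = -16.125 / 0.2950875 ≈ -54.645.

Δx_2 = -54.645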